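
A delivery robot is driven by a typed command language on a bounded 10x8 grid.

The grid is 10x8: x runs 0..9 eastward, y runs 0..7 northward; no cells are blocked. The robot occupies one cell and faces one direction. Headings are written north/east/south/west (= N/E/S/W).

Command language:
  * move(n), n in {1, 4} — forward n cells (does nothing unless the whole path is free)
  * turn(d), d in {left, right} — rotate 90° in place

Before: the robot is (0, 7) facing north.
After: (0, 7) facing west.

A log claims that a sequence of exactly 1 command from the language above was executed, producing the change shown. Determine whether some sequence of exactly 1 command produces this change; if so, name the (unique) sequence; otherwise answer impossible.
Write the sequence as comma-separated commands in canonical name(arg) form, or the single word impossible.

turn(left)

key: (0,7) unchanged — the single command moves nothing
initial: (0, 7) facing north
1. turn(left) → (0, 7) facing west
all 4 alternatives checked — unique.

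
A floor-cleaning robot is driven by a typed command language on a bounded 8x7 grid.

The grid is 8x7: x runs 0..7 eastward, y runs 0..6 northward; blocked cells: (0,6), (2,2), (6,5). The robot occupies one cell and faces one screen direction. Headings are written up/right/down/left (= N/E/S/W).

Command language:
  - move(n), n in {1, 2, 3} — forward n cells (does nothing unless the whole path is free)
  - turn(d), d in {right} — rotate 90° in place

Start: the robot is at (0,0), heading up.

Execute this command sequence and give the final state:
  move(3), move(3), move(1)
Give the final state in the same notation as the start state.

at (0,4), heading up

from: at (0,0), heading up
t=1 move(3) ⇒ at (0,3), heading up
t=2 move(3) ⇒ at (0,3), heading up
t=3 move(1) ⇒ at (0,4), heading up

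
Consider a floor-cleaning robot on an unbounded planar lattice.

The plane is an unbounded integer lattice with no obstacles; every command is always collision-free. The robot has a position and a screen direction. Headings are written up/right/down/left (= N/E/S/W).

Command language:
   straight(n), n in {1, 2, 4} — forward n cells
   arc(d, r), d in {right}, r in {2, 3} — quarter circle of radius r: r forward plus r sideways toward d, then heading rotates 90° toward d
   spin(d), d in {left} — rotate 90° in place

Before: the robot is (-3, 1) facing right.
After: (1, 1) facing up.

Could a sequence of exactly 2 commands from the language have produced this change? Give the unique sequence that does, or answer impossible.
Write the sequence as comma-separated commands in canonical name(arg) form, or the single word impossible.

key: cell and facing (now N) both changed — the 2 commands mix motion and turning
initial: (-3, 1) facing right
t=1 straight(4) ⇒ (1, 1) facing right
t=2 spin(left) ⇒ (1, 1) facing up
all 36 alternatives checked — unique.

straight(4), spin(left)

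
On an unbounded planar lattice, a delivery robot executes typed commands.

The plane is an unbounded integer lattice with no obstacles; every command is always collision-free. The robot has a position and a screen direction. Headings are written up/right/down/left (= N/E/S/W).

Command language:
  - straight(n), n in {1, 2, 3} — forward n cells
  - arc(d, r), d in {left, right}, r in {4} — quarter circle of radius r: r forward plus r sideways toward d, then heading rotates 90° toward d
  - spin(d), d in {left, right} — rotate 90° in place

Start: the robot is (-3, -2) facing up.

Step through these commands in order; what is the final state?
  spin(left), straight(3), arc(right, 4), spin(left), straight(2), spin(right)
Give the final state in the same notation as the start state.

begin: (-3, -2) facing up
1. spin(left) → (-3, -2) facing left
2. straight(3) → (-6, -2) facing left
3. arc(right, 4) → (-10, 2) facing up
4. spin(left) → (-10, 2) facing left
5. straight(2) → (-12, 2) facing left
6. spin(right) → (-12, 2) facing up

(-12, 2) facing up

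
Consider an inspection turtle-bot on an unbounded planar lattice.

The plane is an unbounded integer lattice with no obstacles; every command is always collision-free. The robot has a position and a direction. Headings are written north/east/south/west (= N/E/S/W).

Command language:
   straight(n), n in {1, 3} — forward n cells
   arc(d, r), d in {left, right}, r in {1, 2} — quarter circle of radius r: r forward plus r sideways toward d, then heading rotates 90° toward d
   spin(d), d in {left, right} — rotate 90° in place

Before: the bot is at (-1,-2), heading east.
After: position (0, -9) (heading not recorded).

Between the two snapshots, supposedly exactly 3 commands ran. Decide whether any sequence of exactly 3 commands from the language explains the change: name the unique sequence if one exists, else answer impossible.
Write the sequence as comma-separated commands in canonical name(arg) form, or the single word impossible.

key: order matters: swapping arc(right, 1) and straight(3) lands elsewhere
start: at (-1,-2), heading east
step 1 (arc(right, 1)): at (0,-3), heading south
step 2 (straight(3)): at (0,-6), heading south
step 3 (straight(3)): at (0,-9), heading south
no rival 3-sequence matches.

arc(right, 1), straight(3), straight(3)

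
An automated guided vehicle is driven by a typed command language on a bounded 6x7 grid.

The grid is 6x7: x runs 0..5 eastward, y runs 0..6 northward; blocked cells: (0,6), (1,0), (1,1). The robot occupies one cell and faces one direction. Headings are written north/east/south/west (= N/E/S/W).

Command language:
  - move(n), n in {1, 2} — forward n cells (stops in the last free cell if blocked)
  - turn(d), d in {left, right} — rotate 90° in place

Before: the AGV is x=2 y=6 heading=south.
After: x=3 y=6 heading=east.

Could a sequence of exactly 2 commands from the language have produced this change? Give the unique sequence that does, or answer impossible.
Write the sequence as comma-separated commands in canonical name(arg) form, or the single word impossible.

key: running move(1) before turn(left) would end elsewhere — order is forced
t0: x=2 y=6 heading=south
1. turn(left) → x=2 y=6 heading=east
2. move(1) → x=3 y=6 heading=east
no other 2-command option fits: unique.

turn(left), move(1)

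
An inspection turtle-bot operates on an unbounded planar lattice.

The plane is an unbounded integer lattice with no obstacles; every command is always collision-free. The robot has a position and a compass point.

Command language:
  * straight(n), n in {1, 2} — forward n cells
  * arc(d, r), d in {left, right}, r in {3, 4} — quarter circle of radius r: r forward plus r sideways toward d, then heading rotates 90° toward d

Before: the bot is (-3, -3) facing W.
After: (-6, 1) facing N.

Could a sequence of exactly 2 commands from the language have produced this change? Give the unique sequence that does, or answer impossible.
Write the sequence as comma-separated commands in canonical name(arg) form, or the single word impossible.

key: running straight(1) before arc(right, 3) would end elsewhere — order is forced
begin: (-3, -3) facing W
1. arc(right, 3) → (-6, 0) facing N
2. straight(1) → (-6, 1) facing N
uniquely the one of 36 2-step routes that fits.

arc(right, 3), straight(1)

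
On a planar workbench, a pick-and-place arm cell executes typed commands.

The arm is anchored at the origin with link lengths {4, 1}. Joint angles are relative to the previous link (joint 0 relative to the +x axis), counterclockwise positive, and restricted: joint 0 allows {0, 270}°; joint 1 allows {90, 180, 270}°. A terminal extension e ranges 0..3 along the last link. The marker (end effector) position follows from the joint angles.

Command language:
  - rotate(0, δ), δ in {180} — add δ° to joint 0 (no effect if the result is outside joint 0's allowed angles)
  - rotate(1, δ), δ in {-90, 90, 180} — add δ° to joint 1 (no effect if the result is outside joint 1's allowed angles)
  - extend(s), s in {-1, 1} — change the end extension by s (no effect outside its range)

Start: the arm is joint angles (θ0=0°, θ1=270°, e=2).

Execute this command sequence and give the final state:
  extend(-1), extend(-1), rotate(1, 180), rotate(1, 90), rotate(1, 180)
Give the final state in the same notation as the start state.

from: joint angles (θ0=0°, θ1=270°, e=2)
1. extend(-1) → joint angles (θ0=0°, θ1=270°, e=1)
2. extend(-1) → joint angles (θ0=0°, θ1=270°, e=0)
3. rotate(1, 180) → joint angles (θ0=0°, θ1=90°, e=0)
4. rotate(1, 90) → joint angles (θ0=0°, θ1=180°, e=0)
5. rotate(1, 180) → joint angles (θ0=0°, θ1=180°, e=0)

joint angles (θ0=0°, θ1=180°, e=0)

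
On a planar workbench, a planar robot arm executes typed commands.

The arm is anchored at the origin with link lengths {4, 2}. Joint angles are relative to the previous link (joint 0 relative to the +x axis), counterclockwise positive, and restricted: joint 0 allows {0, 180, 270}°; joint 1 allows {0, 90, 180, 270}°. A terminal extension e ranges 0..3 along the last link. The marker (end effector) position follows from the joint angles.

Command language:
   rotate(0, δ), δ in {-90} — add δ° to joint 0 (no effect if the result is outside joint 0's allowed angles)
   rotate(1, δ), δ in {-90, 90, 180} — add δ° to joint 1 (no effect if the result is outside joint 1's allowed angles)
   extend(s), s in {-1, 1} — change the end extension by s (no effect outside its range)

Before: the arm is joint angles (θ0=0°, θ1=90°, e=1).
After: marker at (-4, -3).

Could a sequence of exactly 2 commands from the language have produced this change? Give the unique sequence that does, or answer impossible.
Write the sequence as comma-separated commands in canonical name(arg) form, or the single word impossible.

initial: joint angles (θ0=0°, θ1=90°, e=1)
[1] after rotate(0, -90): joint angles (θ0=270°, θ1=90°, e=1)
[2] after rotate(0, -90): joint angles (θ0=180°, θ1=90°, e=1)
no other 2-command option fits: unique.

rotate(0, -90), rotate(0, -90)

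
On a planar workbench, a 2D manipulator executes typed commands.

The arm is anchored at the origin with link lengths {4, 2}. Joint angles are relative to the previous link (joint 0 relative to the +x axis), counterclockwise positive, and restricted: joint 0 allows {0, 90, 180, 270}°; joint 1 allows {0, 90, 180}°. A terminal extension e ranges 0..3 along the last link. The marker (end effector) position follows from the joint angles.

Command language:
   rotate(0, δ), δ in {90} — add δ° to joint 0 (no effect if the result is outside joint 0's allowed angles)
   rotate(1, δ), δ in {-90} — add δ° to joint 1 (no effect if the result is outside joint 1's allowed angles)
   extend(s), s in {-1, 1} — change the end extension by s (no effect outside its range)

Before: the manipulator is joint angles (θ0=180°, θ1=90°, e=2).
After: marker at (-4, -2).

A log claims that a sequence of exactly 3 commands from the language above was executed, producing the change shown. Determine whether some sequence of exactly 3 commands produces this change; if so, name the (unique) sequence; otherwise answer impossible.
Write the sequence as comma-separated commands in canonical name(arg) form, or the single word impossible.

t0: joint angles (θ0=180°, θ1=90°, e=2)
[1] after extend(-1): joint angles (θ0=180°, θ1=90°, e=1)
[2] after extend(-1): joint angles (θ0=180°, θ1=90°, e=0)
[3] after extend(-1): joint angles (θ0=180°, θ1=90°, e=0)
all 64 alternatives checked — unique.

extend(-1), extend(-1), extend(-1)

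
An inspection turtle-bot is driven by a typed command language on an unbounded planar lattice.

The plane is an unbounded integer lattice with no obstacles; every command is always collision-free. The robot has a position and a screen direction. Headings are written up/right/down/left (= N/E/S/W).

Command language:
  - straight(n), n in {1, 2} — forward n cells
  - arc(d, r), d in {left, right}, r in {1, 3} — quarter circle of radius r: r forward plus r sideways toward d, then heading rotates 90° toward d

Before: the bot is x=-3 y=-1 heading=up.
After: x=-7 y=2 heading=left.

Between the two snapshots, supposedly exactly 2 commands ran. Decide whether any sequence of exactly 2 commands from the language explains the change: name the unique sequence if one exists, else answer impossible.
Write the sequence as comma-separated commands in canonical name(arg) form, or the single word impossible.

key: order matters: swapping arc(left, 3) and straight(1) lands elsewhere
from: x=-3 y=-1 heading=up
1. arc(left, 3) → x=-6 y=2 heading=left
2. straight(1) → x=-7 y=2 heading=left
uniquely the one of 36 2-step routes that fits.

arc(left, 3), straight(1)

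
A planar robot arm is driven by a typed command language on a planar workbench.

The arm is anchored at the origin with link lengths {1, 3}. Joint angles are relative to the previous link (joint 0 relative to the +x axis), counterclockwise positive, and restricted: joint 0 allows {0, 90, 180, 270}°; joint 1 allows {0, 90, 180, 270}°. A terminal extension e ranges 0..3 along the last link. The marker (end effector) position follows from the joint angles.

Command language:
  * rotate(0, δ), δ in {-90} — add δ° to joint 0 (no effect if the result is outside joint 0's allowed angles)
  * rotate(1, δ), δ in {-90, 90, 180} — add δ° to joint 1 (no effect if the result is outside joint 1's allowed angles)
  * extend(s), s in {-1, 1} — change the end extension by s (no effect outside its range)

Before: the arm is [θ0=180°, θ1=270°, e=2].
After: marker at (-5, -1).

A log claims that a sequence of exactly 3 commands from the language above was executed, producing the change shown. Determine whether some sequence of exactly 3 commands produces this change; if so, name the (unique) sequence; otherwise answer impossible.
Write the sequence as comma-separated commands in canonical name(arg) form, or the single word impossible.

rotate(0, -90), rotate(0, -90), rotate(0, -90)

start: [θ0=180°, θ1=270°, e=2]
step 1 (rotate(0, -90)): [θ0=90°, θ1=270°, e=2]
step 2 (rotate(0, -90)): [θ0=0°, θ1=270°, e=2]
step 3 (rotate(0, -90)): [θ0=270°, θ1=270°, e=2]
uniquely the one of 216 3-step routes that fits.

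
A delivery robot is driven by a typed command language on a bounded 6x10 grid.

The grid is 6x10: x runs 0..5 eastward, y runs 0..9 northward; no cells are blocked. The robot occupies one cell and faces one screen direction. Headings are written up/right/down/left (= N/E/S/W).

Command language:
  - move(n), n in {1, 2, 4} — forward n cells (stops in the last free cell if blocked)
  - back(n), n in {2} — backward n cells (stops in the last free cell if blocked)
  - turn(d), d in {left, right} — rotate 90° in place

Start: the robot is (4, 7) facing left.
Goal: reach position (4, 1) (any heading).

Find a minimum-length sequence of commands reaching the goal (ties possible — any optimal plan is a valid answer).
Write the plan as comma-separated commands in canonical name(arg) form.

begin: (4, 7) facing left
[1] after turn(left): (4, 7) facing down
[2] after move(4): (4, 3) facing down
[3] after move(2): (4, 1) facing down
shorter routes all fall short; 3 is best.

turn(left), move(4), move(2)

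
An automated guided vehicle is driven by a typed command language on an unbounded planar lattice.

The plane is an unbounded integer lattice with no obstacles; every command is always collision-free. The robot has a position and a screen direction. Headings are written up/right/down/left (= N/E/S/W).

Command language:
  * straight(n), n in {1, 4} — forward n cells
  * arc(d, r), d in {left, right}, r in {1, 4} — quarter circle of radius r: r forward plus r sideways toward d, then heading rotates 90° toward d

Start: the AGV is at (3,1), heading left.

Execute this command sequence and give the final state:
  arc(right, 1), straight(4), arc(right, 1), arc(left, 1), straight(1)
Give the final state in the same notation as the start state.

at (4,9), heading up

begin: at (3,1), heading left
[1] after arc(right, 1): at (2,2), heading up
[2] after straight(4): at (2,6), heading up
[3] after arc(right, 1): at (3,7), heading right
[4] after arc(left, 1): at (4,8), heading up
[5] after straight(1): at (4,9), heading up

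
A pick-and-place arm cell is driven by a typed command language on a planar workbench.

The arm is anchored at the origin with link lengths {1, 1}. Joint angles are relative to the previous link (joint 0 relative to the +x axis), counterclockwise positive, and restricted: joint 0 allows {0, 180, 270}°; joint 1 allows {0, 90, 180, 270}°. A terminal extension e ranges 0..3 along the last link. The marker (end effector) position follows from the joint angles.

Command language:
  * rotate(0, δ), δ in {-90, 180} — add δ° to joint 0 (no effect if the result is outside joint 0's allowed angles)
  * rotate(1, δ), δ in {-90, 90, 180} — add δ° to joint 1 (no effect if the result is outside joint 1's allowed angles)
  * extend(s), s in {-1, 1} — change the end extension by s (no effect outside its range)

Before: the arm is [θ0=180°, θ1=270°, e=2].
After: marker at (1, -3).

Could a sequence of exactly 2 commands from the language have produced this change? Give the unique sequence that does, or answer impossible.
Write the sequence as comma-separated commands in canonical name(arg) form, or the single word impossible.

key: running rotate(0, 180) before rotate(0, -90) would end elsewhere — order is forced
begin: [θ0=180°, θ1=270°, e=2]
t=1 rotate(0, -90) ⇒ [θ0=180°, θ1=270°, e=2]
t=2 rotate(0, 180) ⇒ [θ0=0°, θ1=270°, e=2]
all 49 alternatives checked — unique.

rotate(0, -90), rotate(0, 180)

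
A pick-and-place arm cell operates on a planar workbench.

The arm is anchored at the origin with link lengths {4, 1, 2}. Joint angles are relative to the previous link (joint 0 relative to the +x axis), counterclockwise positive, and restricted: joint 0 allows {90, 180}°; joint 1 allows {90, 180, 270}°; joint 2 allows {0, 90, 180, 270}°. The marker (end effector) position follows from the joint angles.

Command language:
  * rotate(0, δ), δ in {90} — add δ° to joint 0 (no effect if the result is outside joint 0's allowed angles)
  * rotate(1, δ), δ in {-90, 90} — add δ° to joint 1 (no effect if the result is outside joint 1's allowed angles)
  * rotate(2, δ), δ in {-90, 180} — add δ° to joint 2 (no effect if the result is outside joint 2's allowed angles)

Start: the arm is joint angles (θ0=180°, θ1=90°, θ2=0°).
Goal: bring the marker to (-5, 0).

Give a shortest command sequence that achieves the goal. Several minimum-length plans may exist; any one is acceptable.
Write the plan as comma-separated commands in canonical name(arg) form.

rotate(1, 90), rotate(2, 180)

t0: joint angles (θ0=180°, θ1=90°, θ2=0°)
t=1 rotate(1, 90) ⇒ joint angles (θ0=180°, θ1=180°, θ2=0°)
t=2 rotate(2, 180) ⇒ joint angles (θ0=180°, θ1=180°, θ2=180°)
minimal: 2 command(s), checked below 2.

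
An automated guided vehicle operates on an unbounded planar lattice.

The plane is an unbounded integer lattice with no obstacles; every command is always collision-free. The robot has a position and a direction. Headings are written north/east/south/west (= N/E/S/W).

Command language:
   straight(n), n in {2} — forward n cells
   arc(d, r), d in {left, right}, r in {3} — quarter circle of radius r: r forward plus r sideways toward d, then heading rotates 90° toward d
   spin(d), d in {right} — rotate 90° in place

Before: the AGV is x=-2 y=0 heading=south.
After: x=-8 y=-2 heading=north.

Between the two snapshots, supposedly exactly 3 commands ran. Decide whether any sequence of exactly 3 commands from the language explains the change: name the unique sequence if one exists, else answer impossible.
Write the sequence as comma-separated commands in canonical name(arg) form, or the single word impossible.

straight(2), arc(right, 3), arc(right, 3)

key: order matters: swapping straight(2) and arc(right, 3) lands elsewhere
t0: x=-2 y=0 heading=south
[1] after straight(2): x=-2 y=-2 heading=south
[2] after arc(right, 3): x=-5 y=-5 heading=west
[3] after arc(right, 3): x=-8 y=-2 heading=north
no rival 3-sequence matches.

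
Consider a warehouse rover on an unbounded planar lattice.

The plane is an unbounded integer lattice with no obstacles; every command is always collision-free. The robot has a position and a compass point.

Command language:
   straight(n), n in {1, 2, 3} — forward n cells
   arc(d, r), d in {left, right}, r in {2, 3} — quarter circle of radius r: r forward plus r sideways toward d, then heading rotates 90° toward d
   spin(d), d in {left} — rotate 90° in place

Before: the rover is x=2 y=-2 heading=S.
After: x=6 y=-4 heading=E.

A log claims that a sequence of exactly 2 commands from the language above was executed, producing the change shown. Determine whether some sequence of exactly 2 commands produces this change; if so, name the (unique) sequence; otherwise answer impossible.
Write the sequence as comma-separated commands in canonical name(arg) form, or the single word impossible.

arc(left, 2), straight(2)

key: order matters: swapping arc(left, 2) and straight(2) lands elsewhere
initial: x=2 y=-2 heading=S
[1] after arc(left, 2): x=4 y=-4 heading=E
[2] after straight(2): x=6 y=-4 heading=E
no other 2-command option fits: unique.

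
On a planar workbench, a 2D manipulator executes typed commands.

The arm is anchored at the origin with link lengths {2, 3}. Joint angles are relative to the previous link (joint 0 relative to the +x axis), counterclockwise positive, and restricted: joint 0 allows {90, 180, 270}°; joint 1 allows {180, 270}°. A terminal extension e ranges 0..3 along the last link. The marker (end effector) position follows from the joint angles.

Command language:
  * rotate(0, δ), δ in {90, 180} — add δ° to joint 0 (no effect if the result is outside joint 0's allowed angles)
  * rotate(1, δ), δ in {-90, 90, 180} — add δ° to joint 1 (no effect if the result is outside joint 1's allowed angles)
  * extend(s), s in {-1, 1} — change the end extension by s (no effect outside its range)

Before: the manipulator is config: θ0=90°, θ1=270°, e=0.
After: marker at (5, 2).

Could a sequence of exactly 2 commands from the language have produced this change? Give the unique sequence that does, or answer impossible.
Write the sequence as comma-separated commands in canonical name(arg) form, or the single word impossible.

extend(1), extend(1)

initial: config: θ0=90°, θ1=270°, e=0
1. extend(1) → config: θ0=90°, θ1=270°, e=1
2. extend(1) → config: θ0=90°, θ1=270°, e=2
all 49 alternatives checked — unique.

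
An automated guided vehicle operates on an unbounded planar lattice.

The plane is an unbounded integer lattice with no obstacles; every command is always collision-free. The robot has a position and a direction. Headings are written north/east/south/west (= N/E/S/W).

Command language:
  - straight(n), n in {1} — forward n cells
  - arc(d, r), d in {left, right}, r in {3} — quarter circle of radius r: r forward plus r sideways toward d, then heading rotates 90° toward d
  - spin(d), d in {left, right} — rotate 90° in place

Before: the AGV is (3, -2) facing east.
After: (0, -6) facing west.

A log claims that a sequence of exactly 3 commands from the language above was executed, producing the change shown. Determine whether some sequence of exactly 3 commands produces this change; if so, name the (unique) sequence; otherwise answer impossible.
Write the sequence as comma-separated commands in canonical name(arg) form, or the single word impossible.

spin(right), straight(1), arc(right, 3)

key: order matters: swapping spin(right) and arc(right, 3) lands elsewhere
start: (3, -2) facing east
[1] after spin(right): (3, -2) facing south
[2] after straight(1): (3, -3) facing south
[3] after arc(right, 3): (0, -6) facing west
uniquely the one of 125 3-step routes that fits.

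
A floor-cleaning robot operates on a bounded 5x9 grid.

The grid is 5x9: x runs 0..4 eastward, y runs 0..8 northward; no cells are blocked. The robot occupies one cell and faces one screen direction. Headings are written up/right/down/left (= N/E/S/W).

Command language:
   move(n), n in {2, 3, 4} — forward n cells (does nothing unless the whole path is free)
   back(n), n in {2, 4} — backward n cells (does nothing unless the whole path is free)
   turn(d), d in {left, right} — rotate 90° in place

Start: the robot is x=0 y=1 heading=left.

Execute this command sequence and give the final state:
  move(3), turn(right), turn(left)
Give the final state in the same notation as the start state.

start: x=0 y=1 heading=left
1. move(3) → x=0 y=1 heading=left
2. turn(right) → x=0 y=1 heading=up
3. turn(left) → x=0 y=1 heading=left

x=0 y=1 heading=left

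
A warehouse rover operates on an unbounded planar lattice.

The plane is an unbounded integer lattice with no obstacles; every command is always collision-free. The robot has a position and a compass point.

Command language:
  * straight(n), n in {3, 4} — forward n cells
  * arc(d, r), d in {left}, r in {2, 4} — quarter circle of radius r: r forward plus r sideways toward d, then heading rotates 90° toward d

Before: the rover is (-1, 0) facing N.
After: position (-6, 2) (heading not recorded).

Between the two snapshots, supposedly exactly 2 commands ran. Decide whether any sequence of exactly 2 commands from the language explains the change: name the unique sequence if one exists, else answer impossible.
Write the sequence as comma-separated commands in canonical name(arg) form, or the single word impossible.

key: running straight(3) before arc(left, 2) would end elsewhere — order is forced
from: (-1, 0) facing N
step 1 (arc(left, 2)): (-3, 2) facing W
step 2 (straight(3)): (-6, 2) facing W
no other 2-command option fits: unique.

arc(left, 2), straight(3)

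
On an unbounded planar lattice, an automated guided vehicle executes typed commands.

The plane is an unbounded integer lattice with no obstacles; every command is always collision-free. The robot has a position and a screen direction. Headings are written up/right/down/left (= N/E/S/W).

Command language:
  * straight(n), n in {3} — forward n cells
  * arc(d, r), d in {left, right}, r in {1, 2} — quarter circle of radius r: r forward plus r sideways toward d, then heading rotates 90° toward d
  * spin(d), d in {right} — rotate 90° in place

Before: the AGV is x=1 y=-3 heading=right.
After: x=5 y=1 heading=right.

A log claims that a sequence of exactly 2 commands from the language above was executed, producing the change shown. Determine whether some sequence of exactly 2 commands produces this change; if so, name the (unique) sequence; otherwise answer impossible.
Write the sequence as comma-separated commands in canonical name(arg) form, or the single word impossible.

arc(left, 2), arc(right, 2)

key: order matters: swapping arc(left, 2) and arc(right, 2) lands elsewhere
start: x=1 y=-3 heading=right
step 1 (arc(left, 2)): x=3 y=-1 heading=up
step 2 (arc(right, 2)): x=5 y=1 heading=right
all 36 alternatives checked — unique.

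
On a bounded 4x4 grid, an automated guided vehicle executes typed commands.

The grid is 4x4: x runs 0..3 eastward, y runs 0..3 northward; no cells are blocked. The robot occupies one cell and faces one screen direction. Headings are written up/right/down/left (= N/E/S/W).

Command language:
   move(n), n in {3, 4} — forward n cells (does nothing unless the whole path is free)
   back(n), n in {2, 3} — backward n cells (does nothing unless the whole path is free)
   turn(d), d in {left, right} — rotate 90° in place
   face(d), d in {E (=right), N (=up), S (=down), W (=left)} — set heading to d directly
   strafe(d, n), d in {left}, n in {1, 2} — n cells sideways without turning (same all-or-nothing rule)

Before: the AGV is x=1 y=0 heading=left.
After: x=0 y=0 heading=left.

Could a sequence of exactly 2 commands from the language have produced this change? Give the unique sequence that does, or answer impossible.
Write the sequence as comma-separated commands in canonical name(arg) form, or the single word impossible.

key: heading stays W — no command in the sequence turns
initial: x=1 y=0 heading=left
[1] after back(2): x=3 y=0 heading=left
[2] after move(3): x=0 y=0 heading=left
all 144 alternatives checked — unique.

back(2), move(3)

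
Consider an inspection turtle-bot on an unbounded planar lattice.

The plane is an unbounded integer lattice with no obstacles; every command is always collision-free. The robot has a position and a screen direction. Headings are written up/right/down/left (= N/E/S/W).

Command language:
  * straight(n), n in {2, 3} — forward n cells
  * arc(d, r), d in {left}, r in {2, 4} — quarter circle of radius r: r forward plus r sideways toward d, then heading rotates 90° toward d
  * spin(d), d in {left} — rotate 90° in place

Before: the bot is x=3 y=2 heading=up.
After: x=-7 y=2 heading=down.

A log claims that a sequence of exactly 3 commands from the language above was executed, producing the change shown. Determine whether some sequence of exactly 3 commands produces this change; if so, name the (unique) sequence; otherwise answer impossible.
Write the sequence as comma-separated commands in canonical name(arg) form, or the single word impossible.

arc(left, 4), straight(2), arc(left, 4)

key: position moved to (-7,2) AND the heading swung to S — translation plus rotation needed
begin: x=3 y=2 heading=up
t=1 arc(left, 4) ⇒ x=-1 y=6 heading=left
t=2 straight(2) ⇒ x=-3 y=6 heading=left
t=3 arc(left, 4) ⇒ x=-7 y=2 heading=down
uniquely the one of 125 3-step routes that fits.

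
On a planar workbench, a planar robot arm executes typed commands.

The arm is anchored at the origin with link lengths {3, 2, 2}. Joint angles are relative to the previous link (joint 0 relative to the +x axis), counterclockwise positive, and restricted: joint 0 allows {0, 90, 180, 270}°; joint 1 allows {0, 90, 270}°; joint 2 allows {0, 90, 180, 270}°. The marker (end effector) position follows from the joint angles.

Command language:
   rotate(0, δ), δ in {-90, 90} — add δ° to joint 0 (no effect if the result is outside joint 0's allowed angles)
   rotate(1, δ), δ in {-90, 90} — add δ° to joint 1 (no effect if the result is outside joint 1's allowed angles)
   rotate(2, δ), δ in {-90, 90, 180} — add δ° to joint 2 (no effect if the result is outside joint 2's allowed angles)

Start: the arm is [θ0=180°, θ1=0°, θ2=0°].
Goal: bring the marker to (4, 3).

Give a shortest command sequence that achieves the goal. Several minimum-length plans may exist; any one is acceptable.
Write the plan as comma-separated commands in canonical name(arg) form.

rotate(0, -90), rotate(1, -90)

start: [θ0=180°, θ1=0°, θ2=0°]
t=1 rotate(0, -90) ⇒ [θ0=90°, θ1=0°, θ2=0°]
t=2 rotate(1, -90) ⇒ [θ0=90°, θ1=270°, θ2=0°]
minimal: 2 command(s), checked below 2.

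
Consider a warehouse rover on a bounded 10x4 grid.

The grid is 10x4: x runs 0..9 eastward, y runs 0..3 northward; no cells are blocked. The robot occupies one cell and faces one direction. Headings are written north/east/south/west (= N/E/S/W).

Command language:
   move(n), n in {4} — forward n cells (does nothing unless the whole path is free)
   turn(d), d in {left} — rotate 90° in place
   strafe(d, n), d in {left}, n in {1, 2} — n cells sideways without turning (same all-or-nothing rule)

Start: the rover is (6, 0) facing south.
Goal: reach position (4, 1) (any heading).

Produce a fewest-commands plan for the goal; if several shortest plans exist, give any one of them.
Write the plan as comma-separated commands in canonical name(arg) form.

t0: (6, 0) facing south
[1] after turn(left): (6, 0) facing east
[2] after strafe(left, 1): (6, 1) facing east
[3] after turn(left): (6, 1) facing north
[4] after strafe(left, 2): (4, 1) facing north
nothing shorter than 4 reaches the goal.

turn(left), strafe(left, 1), turn(left), strafe(left, 2)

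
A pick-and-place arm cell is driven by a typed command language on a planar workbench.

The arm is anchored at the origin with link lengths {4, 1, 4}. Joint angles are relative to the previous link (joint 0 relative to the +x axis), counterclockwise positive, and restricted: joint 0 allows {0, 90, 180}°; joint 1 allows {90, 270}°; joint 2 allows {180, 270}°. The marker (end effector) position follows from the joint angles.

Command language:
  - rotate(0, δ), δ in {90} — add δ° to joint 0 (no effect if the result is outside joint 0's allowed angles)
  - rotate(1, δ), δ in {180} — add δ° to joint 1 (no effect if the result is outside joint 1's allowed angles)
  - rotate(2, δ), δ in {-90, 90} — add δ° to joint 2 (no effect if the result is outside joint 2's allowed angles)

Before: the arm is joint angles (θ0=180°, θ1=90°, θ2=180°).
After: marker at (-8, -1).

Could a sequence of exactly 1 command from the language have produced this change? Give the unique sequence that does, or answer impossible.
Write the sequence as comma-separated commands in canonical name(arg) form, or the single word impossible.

rotate(2, 90)

t0: joint angles (θ0=180°, θ1=90°, θ2=180°)
[1] after rotate(2, 90): joint angles (θ0=180°, θ1=90°, θ2=270°)
uniquely the one of 4 1-step routes that fits.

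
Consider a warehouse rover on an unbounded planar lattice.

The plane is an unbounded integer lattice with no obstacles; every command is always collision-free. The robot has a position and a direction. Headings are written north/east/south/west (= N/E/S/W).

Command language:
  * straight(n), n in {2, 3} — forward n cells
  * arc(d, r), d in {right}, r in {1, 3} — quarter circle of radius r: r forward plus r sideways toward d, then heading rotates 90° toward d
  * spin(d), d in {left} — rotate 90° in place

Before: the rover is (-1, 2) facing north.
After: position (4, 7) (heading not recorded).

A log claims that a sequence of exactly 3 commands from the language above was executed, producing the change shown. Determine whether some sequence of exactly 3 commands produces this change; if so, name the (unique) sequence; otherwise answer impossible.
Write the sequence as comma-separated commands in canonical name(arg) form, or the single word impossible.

from: (-1, 2) facing north
1. straight(2) → (-1, 4) facing north
2. arc(right, 3) → (2, 7) facing east
3. straight(2) → (4, 7) facing east
uniquely the one of 125 3-step routes that fits.

straight(2), arc(right, 3), straight(2)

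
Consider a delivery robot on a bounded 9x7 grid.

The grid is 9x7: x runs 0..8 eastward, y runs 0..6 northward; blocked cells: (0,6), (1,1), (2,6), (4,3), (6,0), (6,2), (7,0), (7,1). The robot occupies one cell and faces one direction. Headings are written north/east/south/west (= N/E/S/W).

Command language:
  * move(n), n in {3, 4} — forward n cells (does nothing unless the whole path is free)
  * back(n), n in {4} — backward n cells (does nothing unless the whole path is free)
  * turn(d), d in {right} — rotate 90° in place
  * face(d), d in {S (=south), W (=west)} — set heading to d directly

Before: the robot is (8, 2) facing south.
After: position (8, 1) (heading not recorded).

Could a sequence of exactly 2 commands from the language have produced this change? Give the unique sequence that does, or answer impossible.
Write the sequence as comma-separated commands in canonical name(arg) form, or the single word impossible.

impossible

no 2-step route produces this change.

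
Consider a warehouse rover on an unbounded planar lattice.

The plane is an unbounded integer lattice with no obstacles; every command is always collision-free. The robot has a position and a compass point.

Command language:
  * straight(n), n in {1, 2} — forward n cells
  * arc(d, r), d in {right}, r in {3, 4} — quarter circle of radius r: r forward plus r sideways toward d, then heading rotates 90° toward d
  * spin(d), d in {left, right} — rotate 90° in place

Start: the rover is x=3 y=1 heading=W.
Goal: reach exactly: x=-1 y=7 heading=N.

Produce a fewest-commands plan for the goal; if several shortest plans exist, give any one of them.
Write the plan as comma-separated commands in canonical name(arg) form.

arc(right, 4), straight(2)

start: x=3 y=1 heading=W
[1] after arc(right, 4): x=-1 y=5 heading=N
[2] after straight(2): x=-1 y=7 heading=N
no 1-step plan works, so 2 is optimal.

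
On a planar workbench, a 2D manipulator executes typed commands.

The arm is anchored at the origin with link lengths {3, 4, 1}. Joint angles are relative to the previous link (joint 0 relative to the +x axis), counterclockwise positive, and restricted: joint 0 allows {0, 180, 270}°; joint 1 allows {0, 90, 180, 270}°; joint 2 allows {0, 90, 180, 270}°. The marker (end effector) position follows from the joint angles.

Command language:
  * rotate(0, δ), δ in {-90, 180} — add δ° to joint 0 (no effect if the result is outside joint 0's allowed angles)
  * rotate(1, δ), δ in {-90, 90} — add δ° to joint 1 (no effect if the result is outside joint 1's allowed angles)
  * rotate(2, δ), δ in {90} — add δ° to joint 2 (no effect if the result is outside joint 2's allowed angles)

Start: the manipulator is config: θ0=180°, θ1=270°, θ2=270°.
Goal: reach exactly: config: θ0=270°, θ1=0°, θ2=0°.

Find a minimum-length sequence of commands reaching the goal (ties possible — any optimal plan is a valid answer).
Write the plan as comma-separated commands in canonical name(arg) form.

initial: config: θ0=180°, θ1=270°, θ2=270°
step 1 (rotate(0, 180)): config: θ0=0°, θ1=270°, θ2=270°
step 2 (rotate(0, -90)): config: θ0=270°, θ1=270°, θ2=270°
step 3 (rotate(1, 90)): config: θ0=270°, θ1=0°, θ2=270°
step 4 (rotate(2, 90)): config: θ0=270°, θ1=0°, θ2=0°
no 3-step plan works, so 4 is optimal.

rotate(0, 180), rotate(0, -90), rotate(1, 90), rotate(2, 90)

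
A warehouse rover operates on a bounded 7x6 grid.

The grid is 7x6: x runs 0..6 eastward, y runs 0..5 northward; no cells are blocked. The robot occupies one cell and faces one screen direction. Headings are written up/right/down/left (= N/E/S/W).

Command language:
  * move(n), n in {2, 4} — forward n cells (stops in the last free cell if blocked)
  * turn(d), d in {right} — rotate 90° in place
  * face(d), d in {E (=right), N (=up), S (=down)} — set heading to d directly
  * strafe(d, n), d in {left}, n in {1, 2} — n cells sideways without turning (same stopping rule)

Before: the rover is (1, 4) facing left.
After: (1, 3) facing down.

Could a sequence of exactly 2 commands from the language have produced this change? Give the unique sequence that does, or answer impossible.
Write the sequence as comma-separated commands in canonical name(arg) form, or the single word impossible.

key: order matters: swapping strafe(left, 1) and face(S) lands elsewhere
begin: (1, 4) facing left
t=1 strafe(left, 1) ⇒ (1, 3) facing left
t=2 face(S) ⇒ (1, 3) facing down
no other 2-command option fits: unique.

strafe(left, 1), face(S)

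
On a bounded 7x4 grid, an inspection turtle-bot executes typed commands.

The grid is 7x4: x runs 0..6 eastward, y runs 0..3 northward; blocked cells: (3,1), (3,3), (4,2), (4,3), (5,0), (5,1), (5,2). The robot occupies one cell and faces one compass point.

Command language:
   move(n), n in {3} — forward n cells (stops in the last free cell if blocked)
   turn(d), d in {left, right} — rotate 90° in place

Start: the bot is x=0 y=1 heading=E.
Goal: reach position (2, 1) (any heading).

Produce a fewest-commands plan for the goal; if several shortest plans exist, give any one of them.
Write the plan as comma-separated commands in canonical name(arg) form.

from: x=0 y=1 heading=E
step 1 (move(3)): x=2 y=1 heading=E
no 0-step plan works, so 1 is optimal.

move(3)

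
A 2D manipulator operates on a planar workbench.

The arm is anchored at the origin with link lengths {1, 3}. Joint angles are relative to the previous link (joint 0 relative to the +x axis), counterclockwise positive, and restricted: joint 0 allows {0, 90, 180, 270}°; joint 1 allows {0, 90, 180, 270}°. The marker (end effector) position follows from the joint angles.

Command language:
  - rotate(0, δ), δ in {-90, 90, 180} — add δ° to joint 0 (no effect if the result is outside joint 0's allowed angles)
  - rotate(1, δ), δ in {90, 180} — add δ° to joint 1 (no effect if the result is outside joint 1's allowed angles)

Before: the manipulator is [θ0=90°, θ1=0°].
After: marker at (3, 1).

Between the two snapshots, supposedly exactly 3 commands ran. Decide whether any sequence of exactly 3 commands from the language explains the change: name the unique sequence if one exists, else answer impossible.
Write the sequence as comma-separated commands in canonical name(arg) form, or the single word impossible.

start: [θ0=90°, θ1=0°]
t=1 rotate(1, 90) ⇒ [θ0=90°, θ1=90°]
t=2 rotate(1, 90) ⇒ [θ0=90°, θ1=180°]
t=3 rotate(1, 90) ⇒ [θ0=90°, θ1=270°]
no rival 3-sequence matches.

rotate(1, 90), rotate(1, 90), rotate(1, 90)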